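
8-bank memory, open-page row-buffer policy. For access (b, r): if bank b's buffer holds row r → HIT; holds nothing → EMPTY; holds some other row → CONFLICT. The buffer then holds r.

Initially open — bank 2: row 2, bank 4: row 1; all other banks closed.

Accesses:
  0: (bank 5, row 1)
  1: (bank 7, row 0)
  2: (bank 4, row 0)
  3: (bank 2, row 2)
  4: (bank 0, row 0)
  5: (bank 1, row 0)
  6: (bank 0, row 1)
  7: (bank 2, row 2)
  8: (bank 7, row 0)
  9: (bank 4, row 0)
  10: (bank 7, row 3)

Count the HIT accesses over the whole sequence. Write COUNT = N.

#0 (5,1) E
#1 (7,0) E
#2 (4,0) C  (was 1)
#3 (2,2) H  (was 2)
#4 (0,0) E
#5 (1,0) E
#6 (0,1) C  (was 0)
#7 (2,2) H  (was 2)
#8 (7,0) H  (was 0)
#9 (4,0) H  (was 0)
#10 (7,3) C  (was 0)

COUNT = 4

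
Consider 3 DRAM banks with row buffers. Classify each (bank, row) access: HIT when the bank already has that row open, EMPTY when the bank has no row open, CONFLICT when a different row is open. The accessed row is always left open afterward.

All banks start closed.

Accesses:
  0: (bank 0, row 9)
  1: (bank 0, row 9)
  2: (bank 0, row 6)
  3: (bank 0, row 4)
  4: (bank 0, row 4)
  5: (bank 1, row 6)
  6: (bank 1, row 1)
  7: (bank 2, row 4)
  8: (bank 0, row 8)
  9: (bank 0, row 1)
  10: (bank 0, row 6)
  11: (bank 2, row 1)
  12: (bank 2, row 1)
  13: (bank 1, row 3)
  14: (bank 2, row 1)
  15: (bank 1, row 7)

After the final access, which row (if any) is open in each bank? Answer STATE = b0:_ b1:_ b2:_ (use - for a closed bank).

STATE = b0:6 b1:7 b2:1

step 0: bank0 None->9 [EMPTY]
step 1: bank0 9->9 [HIT]
step 2: bank0 9->6 [CONFLICT]
step 3: bank0 6->4 [CONFLICT]
step 4: bank0 4->4 [HIT]
step 5: bank1 None->6 [EMPTY]
step 6: bank1 6->1 [CONFLICT]
step 7: bank2 None->4 [EMPTY]
step 8: bank0 4->8 [CONFLICT]
step 9: bank0 8->1 [CONFLICT]
step 10: bank0 1->6 [CONFLICT]
step 11: bank2 4->1 [CONFLICT]
step 12: bank2 1->1 [HIT]
step 13: bank1 1->3 [CONFLICT]
step 14: bank2 1->1 [HIT]
step 15: bank1 3->7 [CONFLICT]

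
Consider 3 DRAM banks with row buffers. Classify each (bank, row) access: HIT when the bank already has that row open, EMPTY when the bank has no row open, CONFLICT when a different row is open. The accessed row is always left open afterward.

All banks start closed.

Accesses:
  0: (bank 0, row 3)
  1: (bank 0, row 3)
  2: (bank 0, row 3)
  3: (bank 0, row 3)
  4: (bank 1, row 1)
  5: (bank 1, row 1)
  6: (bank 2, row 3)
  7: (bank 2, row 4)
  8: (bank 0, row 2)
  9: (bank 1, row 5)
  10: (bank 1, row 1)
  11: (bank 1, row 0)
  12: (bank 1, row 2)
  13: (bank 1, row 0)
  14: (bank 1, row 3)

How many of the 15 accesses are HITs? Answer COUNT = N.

  [0] b0 r3: no row ⇒ E
  [1] b0 r3: had r3 ⇒ H
  [2] b0 r3: had r3 ⇒ H
  [3] b0 r3: had r3 ⇒ H
  [4] b1 r1: no row ⇒ E
  [5] b1 r1: had r1 ⇒ H
  [6] b2 r3: no row ⇒ E
  [7] b2 r4: had r3 ⇒ C
  [8] b0 r2: had r3 ⇒ C
  [9] b1 r5: had r1 ⇒ C
  [10] b1 r1: had r5 ⇒ C
  [11] b1 r0: had r1 ⇒ C
  [12] b1 r2: had r0 ⇒ C
  [13] b1 r0: had r2 ⇒ C
  [14] b1 r3: had r0 ⇒ C

COUNT = 4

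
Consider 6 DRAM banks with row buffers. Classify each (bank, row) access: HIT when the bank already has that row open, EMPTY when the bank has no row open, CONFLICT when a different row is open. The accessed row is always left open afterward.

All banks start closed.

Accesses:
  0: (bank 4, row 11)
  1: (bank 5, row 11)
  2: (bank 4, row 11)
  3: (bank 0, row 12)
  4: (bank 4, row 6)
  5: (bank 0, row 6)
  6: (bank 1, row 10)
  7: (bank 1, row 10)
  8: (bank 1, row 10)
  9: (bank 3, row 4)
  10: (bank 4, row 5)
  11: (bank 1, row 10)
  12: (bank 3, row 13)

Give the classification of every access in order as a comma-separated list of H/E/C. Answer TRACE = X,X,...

0: bank 4 row 11 — prev None → EMPTY
1: bank 5 row 11 — prev None → EMPTY
2: bank 4 row 11 — prev 11 → HIT
3: bank 0 row 12 — prev None → EMPTY
4: bank 4 row 6 — prev 11 → CONFLICT
5: bank 0 row 6 — prev 12 → CONFLICT
6: bank 1 row 10 — prev None → EMPTY
7: bank 1 row 10 — prev 10 → HIT
8: bank 1 row 10 — prev 10 → HIT
9: bank 3 row 4 — prev None → EMPTY
10: bank 4 row 5 — prev 6 → CONFLICT
11: bank 1 row 10 — prev 10 → HIT
12: bank 3 row 13 — prev 4 → CONFLICT

TRACE = E,E,H,E,C,C,E,H,H,E,C,H,C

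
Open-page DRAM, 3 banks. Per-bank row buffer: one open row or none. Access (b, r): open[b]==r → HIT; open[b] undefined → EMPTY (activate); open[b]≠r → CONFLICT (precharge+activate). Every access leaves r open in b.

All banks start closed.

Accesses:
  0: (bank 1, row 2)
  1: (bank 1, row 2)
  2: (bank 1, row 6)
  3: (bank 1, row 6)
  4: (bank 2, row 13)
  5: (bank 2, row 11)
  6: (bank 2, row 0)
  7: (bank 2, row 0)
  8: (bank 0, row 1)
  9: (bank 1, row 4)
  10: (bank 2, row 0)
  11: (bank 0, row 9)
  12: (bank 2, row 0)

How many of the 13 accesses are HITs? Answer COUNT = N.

COUNT = 5

step 0: bank1 None->2 [EMPTY]
step 1: bank1 2->2 [HIT]
step 2: bank1 2->6 [CONFLICT]
step 3: bank1 6->6 [HIT]
step 4: bank2 None->13 [EMPTY]
step 5: bank2 13->11 [CONFLICT]
step 6: bank2 11->0 [CONFLICT]
step 7: bank2 0->0 [HIT]
step 8: bank0 None->1 [EMPTY]
step 9: bank1 6->4 [CONFLICT]
step 10: bank2 0->0 [HIT]
step 11: bank0 1->9 [CONFLICT]
step 12: bank2 0->0 [HIT]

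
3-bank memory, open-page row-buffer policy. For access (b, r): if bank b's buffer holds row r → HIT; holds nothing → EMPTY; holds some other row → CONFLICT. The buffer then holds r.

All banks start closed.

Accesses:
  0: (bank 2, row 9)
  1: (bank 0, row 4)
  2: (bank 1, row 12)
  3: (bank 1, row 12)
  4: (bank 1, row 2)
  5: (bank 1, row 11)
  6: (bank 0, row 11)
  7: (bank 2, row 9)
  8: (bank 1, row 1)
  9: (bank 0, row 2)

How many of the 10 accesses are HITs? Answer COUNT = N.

COUNT = 2

step 0: bank2 None->9 [EMPTY]
step 1: bank0 None->4 [EMPTY]
step 2: bank1 None->12 [EMPTY]
step 3: bank1 12->12 [HIT]
step 4: bank1 12->2 [CONFLICT]
step 5: bank1 2->11 [CONFLICT]
step 6: bank0 4->11 [CONFLICT]
step 7: bank2 9->9 [HIT]
step 8: bank1 11->1 [CONFLICT]
step 9: bank0 11->2 [CONFLICT]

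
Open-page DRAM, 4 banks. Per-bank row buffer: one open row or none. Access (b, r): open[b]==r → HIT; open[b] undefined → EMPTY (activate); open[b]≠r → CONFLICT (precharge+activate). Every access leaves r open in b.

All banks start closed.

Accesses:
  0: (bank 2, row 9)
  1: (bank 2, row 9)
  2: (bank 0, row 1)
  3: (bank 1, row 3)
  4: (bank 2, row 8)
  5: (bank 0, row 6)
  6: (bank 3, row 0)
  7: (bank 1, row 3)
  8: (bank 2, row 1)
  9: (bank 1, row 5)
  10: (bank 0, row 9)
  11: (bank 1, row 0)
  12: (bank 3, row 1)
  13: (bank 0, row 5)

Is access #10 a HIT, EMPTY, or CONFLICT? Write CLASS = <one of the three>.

0: bank 2 row 9 — prev None → EMPTY
1: bank 2 row 9 — prev 9 → HIT
2: bank 0 row 1 — prev None → EMPTY
3: bank 1 row 3 — prev None → EMPTY
4: bank 2 row 8 — prev 9 → CONFLICT
5: bank 0 row 6 — prev 1 → CONFLICT
6: bank 3 row 0 — prev None → EMPTY
7: bank 1 row 3 — prev 3 → HIT
8: bank 2 row 1 — prev 8 → CONFLICT
9: bank 1 row 5 — prev 3 → CONFLICT
10: bank 0 row 9 — prev 6 → CONFLICT
11: bank 1 row 0 — prev 5 → CONFLICT
12: bank 3 row 1 — prev 0 → CONFLICT
13: bank 0 row 5 — prev 9 → CONFLICT

CLASS = CONFLICT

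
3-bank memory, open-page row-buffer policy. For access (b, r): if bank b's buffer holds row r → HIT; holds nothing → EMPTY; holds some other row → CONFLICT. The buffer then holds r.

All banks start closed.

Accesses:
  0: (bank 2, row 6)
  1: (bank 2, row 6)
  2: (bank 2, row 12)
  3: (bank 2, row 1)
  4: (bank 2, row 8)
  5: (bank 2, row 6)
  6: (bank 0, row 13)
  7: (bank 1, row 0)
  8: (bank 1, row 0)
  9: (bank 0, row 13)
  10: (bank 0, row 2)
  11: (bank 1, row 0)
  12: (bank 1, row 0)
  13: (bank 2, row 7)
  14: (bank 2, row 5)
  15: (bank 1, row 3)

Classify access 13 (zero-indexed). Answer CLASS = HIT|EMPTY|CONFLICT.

0: bank 2 row 6 — prev None → EMPTY
1: bank 2 row 6 — prev 6 → HIT
2: bank 2 row 12 — prev 6 → CONFLICT
3: bank 2 row 1 — prev 12 → CONFLICT
4: bank 2 row 8 — prev 1 → CONFLICT
5: bank 2 row 6 — prev 8 → CONFLICT
6: bank 0 row 13 — prev None → EMPTY
7: bank 1 row 0 — prev None → EMPTY
8: bank 1 row 0 — prev 0 → HIT
9: bank 0 row 13 — prev 13 → HIT
10: bank 0 row 2 — prev 13 → CONFLICT
11: bank 1 row 0 — prev 0 → HIT
12: bank 1 row 0 — prev 0 → HIT
13: bank 2 row 7 — prev 6 → CONFLICT
14: bank 2 row 5 — prev 7 → CONFLICT
15: bank 1 row 3 — prev 0 → CONFLICT

CLASS = CONFLICT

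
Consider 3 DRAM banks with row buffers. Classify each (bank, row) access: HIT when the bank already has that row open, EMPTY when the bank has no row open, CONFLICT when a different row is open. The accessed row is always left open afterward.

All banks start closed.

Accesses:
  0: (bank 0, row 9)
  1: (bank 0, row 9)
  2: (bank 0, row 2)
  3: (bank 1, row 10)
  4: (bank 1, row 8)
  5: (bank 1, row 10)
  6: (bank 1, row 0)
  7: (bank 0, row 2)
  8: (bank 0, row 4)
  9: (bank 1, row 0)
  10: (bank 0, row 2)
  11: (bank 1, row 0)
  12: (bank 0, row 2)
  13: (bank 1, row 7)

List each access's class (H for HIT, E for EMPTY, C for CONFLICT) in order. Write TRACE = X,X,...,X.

step 0: bank0 None->9 [EMPTY]
step 1: bank0 9->9 [HIT]
step 2: bank0 9->2 [CONFLICT]
step 3: bank1 None->10 [EMPTY]
step 4: bank1 10->8 [CONFLICT]
step 5: bank1 8->10 [CONFLICT]
step 6: bank1 10->0 [CONFLICT]
step 7: bank0 2->2 [HIT]
step 8: bank0 2->4 [CONFLICT]
step 9: bank1 0->0 [HIT]
step 10: bank0 4->2 [CONFLICT]
step 11: bank1 0->0 [HIT]
step 12: bank0 2->2 [HIT]
step 13: bank1 0->7 [CONFLICT]

TRACE = E,H,C,E,C,C,C,H,C,H,C,H,H,C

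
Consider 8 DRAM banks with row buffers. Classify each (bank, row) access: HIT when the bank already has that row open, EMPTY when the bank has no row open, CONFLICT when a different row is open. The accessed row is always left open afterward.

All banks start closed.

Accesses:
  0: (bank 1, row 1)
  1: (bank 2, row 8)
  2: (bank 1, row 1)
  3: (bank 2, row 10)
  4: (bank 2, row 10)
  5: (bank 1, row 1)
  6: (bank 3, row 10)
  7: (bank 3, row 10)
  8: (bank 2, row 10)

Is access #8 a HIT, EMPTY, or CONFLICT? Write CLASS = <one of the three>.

CLASS = HIT

step 0: bank1 None->1 [EMPTY]
step 1: bank2 None->8 [EMPTY]
step 2: bank1 1->1 [HIT]
step 3: bank2 8->10 [CONFLICT]
step 4: bank2 10->10 [HIT]
step 5: bank1 1->1 [HIT]
step 6: bank3 None->10 [EMPTY]
step 7: bank3 10->10 [HIT]
step 8: bank2 10->10 [HIT]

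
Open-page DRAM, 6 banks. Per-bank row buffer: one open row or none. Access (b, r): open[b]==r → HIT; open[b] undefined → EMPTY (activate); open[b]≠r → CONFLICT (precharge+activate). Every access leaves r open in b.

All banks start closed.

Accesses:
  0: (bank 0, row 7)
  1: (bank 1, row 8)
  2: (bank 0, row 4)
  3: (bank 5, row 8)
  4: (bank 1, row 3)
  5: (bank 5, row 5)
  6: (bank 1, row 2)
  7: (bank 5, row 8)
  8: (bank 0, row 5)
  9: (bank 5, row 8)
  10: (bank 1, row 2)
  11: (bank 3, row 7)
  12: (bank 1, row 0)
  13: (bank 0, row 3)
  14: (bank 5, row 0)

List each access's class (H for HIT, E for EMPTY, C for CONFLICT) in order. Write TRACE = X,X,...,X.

TRACE = E,E,C,E,C,C,C,C,C,H,H,E,C,C,C

#0 (0,7) E
#1 (1,8) E
#2 (0,4) C  (was 7)
#3 (5,8) E
#4 (1,3) C  (was 8)
#5 (5,5) C  (was 8)
#6 (1,2) C  (was 3)
#7 (5,8) C  (was 5)
#8 (0,5) C  (was 4)
#9 (5,8) H  (was 8)
#10 (1,2) H  (was 2)
#11 (3,7) E
#12 (1,0) C  (was 2)
#13 (0,3) C  (was 5)
#14 (5,0) C  (was 8)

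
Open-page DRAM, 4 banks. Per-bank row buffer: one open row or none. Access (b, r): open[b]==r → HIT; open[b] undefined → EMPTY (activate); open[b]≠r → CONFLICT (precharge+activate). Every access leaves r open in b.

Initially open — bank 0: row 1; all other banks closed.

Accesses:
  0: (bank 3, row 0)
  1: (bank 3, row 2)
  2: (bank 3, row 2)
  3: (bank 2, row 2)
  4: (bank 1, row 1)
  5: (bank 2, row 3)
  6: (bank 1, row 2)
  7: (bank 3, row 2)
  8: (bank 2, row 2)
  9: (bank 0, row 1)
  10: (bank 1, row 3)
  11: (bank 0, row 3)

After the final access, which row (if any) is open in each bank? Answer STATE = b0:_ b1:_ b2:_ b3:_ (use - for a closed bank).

  [0] b3 r0: no row ⇒ E
  [1] b3 r2: had r0 ⇒ C
  [2] b3 r2: had r2 ⇒ H
  [3] b2 r2: no row ⇒ E
  [4] b1 r1: no row ⇒ E
  [5] b2 r3: had r2 ⇒ C
  [6] b1 r2: had r1 ⇒ C
  [7] b3 r2: had r2 ⇒ H
  [8] b2 r2: had r3 ⇒ C
  [9] b0 r1: had r1 ⇒ H
  [10] b1 r3: had r2 ⇒ C
  [11] b0 r3: had r1 ⇒ C

STATE = b0:3 b1:3 b2:2 b3:2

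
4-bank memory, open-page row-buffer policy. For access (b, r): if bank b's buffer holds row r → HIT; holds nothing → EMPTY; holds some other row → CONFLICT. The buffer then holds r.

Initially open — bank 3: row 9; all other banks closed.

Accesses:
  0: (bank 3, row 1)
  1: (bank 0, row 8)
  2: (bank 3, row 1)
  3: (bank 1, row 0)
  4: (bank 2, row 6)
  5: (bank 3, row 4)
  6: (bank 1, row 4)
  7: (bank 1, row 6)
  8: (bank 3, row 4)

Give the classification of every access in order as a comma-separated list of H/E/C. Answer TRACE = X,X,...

  [0] b3 r1: had r9 ⇒ C
  [1] b0 r8: no row ⇒ E
  [2] b3 r1: had r1 ⇒ H
  [3] b1 r0: no row ⇒ E
  [4] b2 r6: no row ⇒ E
  [5] b3 r4: had r1 ⇒ C
  [6] b1 r4: had r0 ⇒ C
  [7] b1 r6: had r4 ⇒ C
  [8] b3 r4: had r4 ⇒ H

TRACE = C,E,H,E,E,C,C,C,H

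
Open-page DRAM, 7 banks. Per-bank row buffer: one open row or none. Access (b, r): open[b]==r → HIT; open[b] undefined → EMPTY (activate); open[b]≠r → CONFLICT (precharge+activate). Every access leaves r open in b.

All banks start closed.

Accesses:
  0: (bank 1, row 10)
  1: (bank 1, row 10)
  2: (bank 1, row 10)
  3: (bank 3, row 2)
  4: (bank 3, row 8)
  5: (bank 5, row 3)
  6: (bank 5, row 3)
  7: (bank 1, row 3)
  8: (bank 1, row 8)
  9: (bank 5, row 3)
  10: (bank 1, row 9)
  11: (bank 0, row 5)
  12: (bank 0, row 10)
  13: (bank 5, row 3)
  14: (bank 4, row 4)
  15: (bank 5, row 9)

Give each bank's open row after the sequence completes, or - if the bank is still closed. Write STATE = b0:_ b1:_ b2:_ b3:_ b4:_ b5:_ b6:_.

0: bank 1 row 10 — prev None → EMPTY
1: bank 1 row 10 — prev 10 → HIT
2: bank 1 row 10 — prev 10 → HIT
3: bank 3 row 2 — prev None → EMPTY
4: bank 3 row 8 — prev 2 → CONFLICT
5: bank 5 row 3 — prev None → EMPTY
6: bank 5 row 3 — prev 3 → HIT
7: bank 1 row 3 — prev 10 → CONFLICT
8: bank 1 row 8 — prev 3 → CONFLICT
9: bank 5 row 3 — prev 3 → HIT
10: bank 1 row 9 — prev 8 → CONFLICT
11: bank 0 row 5 — prev None → EMPTY
12: bank 0 row 10 — prev 5 → CONFLICT
13: bank 5 row 3 — prev 3 → HIT
14: bank 4 row 4 — prev None → EMPTY
15: bank 5 row 9 — prev 3 → CONFLICT

STATE = b0:10 b1:9 b2:- b3:8 b4:4 b5:9 b6:-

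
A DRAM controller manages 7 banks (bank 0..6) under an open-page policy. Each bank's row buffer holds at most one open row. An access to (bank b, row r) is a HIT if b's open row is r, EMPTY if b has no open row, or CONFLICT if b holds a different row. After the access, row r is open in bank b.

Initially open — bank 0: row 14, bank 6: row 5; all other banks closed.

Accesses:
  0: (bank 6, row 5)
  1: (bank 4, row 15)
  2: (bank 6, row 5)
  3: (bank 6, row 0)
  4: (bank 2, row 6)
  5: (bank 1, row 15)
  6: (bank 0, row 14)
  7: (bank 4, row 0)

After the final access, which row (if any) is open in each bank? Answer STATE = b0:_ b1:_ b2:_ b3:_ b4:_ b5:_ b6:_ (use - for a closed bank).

STATE = b0:14 b1:15 b2:6 b3:- b4:0 b5:- b6:0

#0 (6,5) H  (was 5)
#1 (4,15) E
#2 (6,5) H  (was 5)
#3 (6,0) C  (was 5)
#4 (2,6) E
#5 (1,15) E
#6 (0,14) H  (was 14)
#7 (4,0) C  (was 15)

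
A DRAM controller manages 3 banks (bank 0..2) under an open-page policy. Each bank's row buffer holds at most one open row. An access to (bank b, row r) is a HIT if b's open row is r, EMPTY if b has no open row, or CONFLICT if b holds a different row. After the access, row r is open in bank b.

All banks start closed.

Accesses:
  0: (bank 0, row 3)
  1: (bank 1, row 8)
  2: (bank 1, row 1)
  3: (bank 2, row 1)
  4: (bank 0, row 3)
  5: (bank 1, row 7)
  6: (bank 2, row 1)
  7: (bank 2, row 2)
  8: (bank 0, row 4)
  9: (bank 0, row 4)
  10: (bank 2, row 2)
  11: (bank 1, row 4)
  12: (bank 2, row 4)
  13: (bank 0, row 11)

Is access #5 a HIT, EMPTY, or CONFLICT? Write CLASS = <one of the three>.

0: bank 0 row 3 — prev None → EMPTY
1: bank 1 row 8 — prev None → EMPTY
2: bank 1 row 1 — prev 8 → CONFLICT
3: bank 2 row 1 — prev None → EMPTY
4: bank 0 row 3 — prev 3 → HIT
5: bank 1 row 7 — prev 1 → CONFLICT
6: bank 2 row 1 — prev 1 → HIT
7: bank 2 row 2 — prev 1 → CONFLICT
8: bank 0 row 4 — prev 3 → CONFLICT
9: bank 0 row 4 — prev 4 → HIT
10: bank 2 row 2 — prev 2 → HIT
11: bank 1 row 4 — prev 7 → CONFLICT
12: bank 2 row 4 — prev 2 → CONFLICT
13: bank 0 row 11 — prev 4 → CONFLICT

CLASS = CONFLICT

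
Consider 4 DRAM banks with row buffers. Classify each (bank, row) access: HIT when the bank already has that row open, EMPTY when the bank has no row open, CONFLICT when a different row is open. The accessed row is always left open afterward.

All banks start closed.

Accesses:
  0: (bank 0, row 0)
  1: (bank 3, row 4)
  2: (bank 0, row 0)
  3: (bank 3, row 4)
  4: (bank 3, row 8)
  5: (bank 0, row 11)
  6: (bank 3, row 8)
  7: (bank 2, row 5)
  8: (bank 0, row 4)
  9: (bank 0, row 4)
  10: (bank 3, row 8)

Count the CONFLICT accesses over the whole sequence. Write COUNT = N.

COUNT = 3

#0 (0,0) E
#1 (3,4) E
#2 (0,0) H  (was 0)
#3 (3,4) H  (was 4)
#4 (3,8) C  (was 4)
#5 (0,11) C  (was 0)
#6 (3,8) H  (was 8)
#7 (2,5) E
#8 (0,4) C  (was 11)
#9 (0,4) H  (was 4)
#10 (3,8) H  (was 8)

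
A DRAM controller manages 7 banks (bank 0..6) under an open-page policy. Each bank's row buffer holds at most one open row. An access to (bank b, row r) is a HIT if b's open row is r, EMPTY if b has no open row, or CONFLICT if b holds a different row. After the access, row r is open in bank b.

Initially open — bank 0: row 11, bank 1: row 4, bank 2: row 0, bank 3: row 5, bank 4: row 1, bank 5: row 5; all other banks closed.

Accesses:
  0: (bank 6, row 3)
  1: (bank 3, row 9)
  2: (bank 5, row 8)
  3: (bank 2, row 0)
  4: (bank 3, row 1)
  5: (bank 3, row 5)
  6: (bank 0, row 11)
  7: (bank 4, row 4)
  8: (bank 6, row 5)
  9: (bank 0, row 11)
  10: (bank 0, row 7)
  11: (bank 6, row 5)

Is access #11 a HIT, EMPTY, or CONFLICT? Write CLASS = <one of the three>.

CLASS = HIT

step 0: bank6 None->3 [EMPTY]
step 1: bank3 5->9 [CONFLICT]
step 2: bank5 5->8 [CONFLICT]
step 3: bank2 0->0 [HIT]
step 4: bank3 9->1 [CONFLICT]
step 5: bank3 1->5 [CONFLICT]
step 6: bank0 11->11 [HIT]
step 7: bank4 1->4 [CONFLICT]
step 8: bank6 3->5 [CONFLICT]
step 9: bank0 11->11 [HIT]
step 10: bank0 11->7 [CONFLICT]
step 11: bank6 5->5 [HIT]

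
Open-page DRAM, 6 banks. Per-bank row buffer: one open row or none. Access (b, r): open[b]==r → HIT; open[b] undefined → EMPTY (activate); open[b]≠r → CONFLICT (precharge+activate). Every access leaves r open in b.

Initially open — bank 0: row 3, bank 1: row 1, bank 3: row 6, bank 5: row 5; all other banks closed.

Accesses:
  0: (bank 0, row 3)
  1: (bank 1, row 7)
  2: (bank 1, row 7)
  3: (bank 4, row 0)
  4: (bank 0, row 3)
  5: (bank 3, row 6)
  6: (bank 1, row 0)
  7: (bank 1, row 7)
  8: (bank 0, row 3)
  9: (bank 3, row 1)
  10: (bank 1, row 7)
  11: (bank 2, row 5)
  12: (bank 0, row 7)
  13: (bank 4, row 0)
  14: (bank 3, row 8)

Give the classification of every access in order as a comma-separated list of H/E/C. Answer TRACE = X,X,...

TRACE = H,C,H,E,H,H,C,C,H,C,H,E,C,H,C

0: bank 0 row 3 — prev 3 → HIT
1: bank 1 row 7 — prev 1 → CONFLICT
2: bank 1 row 7 — prev 7 → HIT
3: bank 4 row 0 — prev None → EMPTY
4: bank 0 row 3 — prev 3 → HIT
5: bank 3 row 6 — prev 6 → HIT
6: bank 1 row 0 — prev 7 → CONFLICT
7: bank 1 row 7 — prev 0 → CONFLICT
8: bank 0 row 3 — prev 3 → HIT
9: bank 3 row 1 — prev 6 → CONFLICT
10: bank 1 row 7 — prev 7 → HIT
11: bank 2 row 5 — prev None → EMPTY
12: bank 0 row 7 — prev 3 → CONFLICT
13: bank 4 row 0 — prev 0 → HIT
14: bank 3 row 8 — prev 1 → CONFLICT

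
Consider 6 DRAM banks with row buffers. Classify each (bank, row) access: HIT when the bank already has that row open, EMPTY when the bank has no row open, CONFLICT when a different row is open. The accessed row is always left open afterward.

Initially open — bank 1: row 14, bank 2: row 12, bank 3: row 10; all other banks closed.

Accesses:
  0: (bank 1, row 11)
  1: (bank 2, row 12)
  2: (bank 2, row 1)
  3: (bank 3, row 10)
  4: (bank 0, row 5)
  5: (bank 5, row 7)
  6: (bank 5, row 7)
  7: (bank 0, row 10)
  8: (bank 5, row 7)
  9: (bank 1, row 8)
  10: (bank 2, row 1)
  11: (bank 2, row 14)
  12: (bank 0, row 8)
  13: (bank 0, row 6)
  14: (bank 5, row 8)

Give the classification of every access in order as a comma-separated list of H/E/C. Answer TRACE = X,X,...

TRACE = C,H,C,H,E,E,H,C,H,C,H,C,C,C,C

#0 (1,11) C  (was 14)
#1 (2,12) H  (was 12)
#2 (2,1) C  (was 12)
#3 (3,10) H  (was 10)
#4 (0,5) E
#5 (5,7) E
#6 (5,7) H  (was 7)
#7 (0,10) C  (was 5)
#8 (5,7) H  (was 7)
#9 (1,8) C  (was 11)
#10 (2,1) H  (was 1)
#11 (2,14) C  (was 1)
#12 (0,8) C  (was 10)
#13 (0,6) C  (was 8)
#14 (5,8) C  (was 7)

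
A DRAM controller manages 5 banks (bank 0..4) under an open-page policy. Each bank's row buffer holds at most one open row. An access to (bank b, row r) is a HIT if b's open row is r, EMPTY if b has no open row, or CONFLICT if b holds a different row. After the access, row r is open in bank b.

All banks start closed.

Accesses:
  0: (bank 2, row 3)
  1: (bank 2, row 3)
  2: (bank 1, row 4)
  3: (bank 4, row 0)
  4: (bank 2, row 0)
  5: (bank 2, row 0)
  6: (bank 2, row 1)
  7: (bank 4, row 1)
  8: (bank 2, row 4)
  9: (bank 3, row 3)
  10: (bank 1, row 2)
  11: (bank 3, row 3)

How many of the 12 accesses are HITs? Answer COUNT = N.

step 0: bank2 None->3 [EMPTY]
step 1: bank2 3->3 [HIT]
step 2: bank1 None->4 [EMPTY]
step 3: bank4 None->0 [EMPTY]
step 4: bank2 3->0 [CONFLICT]
step 5: bank2 0->0 [HIT]
step 6: bank2 0->1 [CONFLICT]
step 7: bank4 0->1 [CONFLICT]
step 8: bank2 1->4 [CONFLICT]
step 9: bank3 None->3 [EMPTY]
step 10: bank1 4->2 [CONFLICT]
step 11: bank3 3->3 [HIT]

COUNT = 3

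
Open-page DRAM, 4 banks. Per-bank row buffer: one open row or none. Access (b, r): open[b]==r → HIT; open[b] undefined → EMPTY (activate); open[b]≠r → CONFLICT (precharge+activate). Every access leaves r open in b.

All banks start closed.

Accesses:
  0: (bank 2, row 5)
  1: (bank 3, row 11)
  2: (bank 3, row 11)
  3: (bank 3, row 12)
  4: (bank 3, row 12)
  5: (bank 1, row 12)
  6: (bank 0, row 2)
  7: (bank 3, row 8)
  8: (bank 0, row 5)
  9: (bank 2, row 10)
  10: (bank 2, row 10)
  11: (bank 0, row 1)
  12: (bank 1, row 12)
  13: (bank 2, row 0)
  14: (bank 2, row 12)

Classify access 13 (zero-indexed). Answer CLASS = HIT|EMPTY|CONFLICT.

0: bank 2 row 5 — prev None → EMPTY
1: bank 3 row 11 — prev None → EMPTY
2: bank 3 row 11 — prev 11 → HIT
3: bank 3 row 12 — prev 11 → CONFLICT
4: bank 3 row 12 — prev 12 → HIT
5: bank 1 row 12 — prev None → EMPTY
6: bank 0 row 2 — prev None → EMPTY
7: bank 3 row 8 — prev 12 → CONFLICT
8: bank 0 row 5 — prev 2 → CONFLICT
9: bank 2 row 10 — prev 5 → CONFLICT
10: bank 2 row 10 — prev 10 → HIT
11: bank 0 row 1 — prev 5 → CONFLICT
12: bank 1 row 12 — prev 12 → HIT
13: bank 2 row 0 — prev 10 → CONFLICT
14: bank 2 row 12 — prev 0 → CONFLICT

CLASS = CONFLICT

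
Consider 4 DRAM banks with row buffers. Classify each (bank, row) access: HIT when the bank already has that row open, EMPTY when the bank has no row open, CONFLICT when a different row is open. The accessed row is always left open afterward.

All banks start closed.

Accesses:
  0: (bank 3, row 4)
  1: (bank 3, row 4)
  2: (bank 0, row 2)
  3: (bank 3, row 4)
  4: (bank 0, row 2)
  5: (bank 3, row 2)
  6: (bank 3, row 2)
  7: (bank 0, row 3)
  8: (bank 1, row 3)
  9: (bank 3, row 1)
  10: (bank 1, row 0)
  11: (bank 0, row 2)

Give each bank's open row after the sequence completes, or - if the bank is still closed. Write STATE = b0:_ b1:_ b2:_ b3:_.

#0 (3,4) E
#1 (3,4) H  (was 4)
#2 (0,2) E
#3 (3,4) H  (was 4)
#4 (0,2) H  (was 2)
#5 (3,2) C  (was 4)
#6 (3,2) H  (was 2)
#7 (0,3) C  (was 2)
#8 (1,3) E
#9 (3,1) C  (was 2)
#10 (1,0) C  (was 3)
#11 (0,2) C  (was 3)

STATE = b0:2 b1:0 b2:- b3:1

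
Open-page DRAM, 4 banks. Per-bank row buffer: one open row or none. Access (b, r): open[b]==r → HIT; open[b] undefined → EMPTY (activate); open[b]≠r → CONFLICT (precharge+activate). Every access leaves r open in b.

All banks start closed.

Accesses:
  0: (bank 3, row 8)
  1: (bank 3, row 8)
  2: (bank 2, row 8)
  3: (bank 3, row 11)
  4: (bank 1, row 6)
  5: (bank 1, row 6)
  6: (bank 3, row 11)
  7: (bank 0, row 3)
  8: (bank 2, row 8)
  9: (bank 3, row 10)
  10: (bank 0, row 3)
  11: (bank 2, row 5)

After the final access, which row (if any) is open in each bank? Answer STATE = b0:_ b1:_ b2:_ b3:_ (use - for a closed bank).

STATE = b0:3 b1:6 b2:5 b3:10

  [0] b3 r8: no row ⇒ E
  [1] b3 r8: had r8 ⇒ H
  [2] b2 r8: no row ⇒ E
  [3] b3 r11: had r8 ⇒ C
  [4] b1 r6: no row ⇒ E
  [5] b1 r6: had r6 ⇒ H
  [6] b3 r11: had r11 ⇒ H
  [7] b0 r3: no row ⇒ E
  [8] b2 r8: had r8 ⇒ H
  [9] b3 r10: had r11 ⇒ C
  [10] b0 r3: had r3 ⇒ H
  [11] b2 r5: had r8 ⇒ C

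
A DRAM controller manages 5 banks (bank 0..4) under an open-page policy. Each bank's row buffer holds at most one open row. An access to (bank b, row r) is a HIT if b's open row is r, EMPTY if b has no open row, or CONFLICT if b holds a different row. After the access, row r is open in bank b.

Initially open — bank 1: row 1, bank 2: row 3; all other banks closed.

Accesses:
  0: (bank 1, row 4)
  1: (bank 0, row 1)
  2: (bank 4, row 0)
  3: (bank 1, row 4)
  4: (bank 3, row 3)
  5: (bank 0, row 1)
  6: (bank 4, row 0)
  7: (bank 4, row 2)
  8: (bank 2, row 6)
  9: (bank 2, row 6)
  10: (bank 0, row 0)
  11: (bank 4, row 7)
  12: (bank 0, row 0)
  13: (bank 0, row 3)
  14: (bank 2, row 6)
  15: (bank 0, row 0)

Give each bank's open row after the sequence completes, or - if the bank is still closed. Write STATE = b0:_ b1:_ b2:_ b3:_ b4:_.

step 0: bank1 1->4 [CONFLICT]
step 1: bank0 None->1 [EMPTY]
step 2: bank4 None->0 [EMPTY]
step 3: bank1 4->4 [HIT]
step 4: bank3 None->3 [EMPTY]
step 5: bank0 1->1 [HIT]
step 6: bank4 0->0 [HIT]
step 7: bank4 0->2 [CONFLICT]
step 8: bank2 3->6 [CONFLICT]
step 9: bank2 6->6 [HIT]
step 10: bank0 1->0 [CONFLICT]
step 11: bank4 2->7 [CONFLICT]
step 12: bank0 0->0 [HIT]
step 13: bank0 0->3 [CONFLICT]
step 14: bank2 6->6 [HIT]
step 15: bank0 3->0 [CONFLICT]

STATE = b0:0 b1:4 b2:6 b3:3 b4:7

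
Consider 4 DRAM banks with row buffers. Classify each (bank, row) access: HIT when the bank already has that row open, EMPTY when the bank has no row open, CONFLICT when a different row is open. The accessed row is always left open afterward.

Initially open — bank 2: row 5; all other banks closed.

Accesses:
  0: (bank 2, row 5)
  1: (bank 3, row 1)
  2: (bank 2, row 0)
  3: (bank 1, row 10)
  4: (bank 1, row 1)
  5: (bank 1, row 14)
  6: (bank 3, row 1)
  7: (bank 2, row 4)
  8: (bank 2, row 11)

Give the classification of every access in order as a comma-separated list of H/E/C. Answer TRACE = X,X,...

#0 (2,5) H  (was 5)
#1 (3,1) E
#2 (2,0) C  (was 5)
#3 (1,10) E
#4 (1,1) C  (was 10)
#5 (1,14) C  (was 1)
#6 (3,1) H  (was 1)
#7 (2,4) C  (was 0)
#8 (2,11) C  (was 4)

TRACE = H,E,C,E,C,C,H,C,C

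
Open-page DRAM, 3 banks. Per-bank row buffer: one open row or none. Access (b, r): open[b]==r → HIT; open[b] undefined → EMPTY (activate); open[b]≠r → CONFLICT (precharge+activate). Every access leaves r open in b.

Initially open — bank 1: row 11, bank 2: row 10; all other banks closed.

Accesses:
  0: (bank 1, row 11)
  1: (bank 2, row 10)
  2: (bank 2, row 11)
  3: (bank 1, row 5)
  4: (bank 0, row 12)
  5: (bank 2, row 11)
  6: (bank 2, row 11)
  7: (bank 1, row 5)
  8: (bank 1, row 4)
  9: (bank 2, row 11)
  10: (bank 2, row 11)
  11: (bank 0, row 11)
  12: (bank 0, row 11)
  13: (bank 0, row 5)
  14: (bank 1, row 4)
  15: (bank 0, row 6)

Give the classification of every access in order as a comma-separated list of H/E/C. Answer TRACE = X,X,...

0: bank 1 row 11 — prev 11 → HIT
1: bank 2 row 10 — prev 10 → HIT
2: bank 2 row 11 — prev 10 → CONFLICT
3: bank 1 row 5 — prev 11 → CONFLICT
4: bank 0 row 12 — prev None → EMPTY
5: bank 2 row 11 — prev 11 → HIT
6: bank 2 row 11 — prev 11 → HIT
7: bank 1 row 5 — prev 5 → HIT
8: bank 1 row 4 — prev 5 → CONFLICT
9: bank 2 row 11 — prev 11 → HIT
10: bank 2 row 11 — prev 11 → HIT
11: bank 0 row 11 — prev 12 → CONFLICT
12: bank 0 row 11 — prev 11 → HIT
13: bank 0 row 5 — prev 11 → CONFLICT
14: bank 1 row 4 — prev 4 → HIT
15: bank 0 row 6 — prev 5 → CONFLICT

TRACE = H,H,C,C,E,H,H,H,C,H,H,C,H,C,H,C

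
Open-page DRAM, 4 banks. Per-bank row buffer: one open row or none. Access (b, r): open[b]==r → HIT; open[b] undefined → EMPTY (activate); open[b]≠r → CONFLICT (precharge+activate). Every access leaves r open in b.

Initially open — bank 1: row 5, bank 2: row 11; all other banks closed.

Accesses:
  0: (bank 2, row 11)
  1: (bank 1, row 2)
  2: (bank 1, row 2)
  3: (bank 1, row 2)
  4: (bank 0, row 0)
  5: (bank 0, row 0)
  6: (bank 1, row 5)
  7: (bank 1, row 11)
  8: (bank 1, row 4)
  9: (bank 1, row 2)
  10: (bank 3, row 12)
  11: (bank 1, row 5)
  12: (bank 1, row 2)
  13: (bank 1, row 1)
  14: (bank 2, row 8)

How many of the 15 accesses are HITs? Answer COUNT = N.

COUNT = 4

0: bank 2 row 11 — prev 11 → HIT
1: bank 1 row 2 — prev 5 → CONFLICT
2: bank 1 row 2 — prev 2 → HIT
3: bank 1 row 2 — prev 2 → HIT
4: bank 0 row 0 — prev None → EMPTY
5: bank 0 row 0 — prev 0 → HIT
6: bank 1 row 5 — prev 2 → CONFLICT
7: bank 1 row 11 — prev 5 → CONFLICT
8: bank 1 row 4 — prev 11 → CONFLICT
9: bank 1 row 2 — prev 4 → CONFLICT
10: bank 3 row 12 — prev None → EMPTY
11: bank 1 row 5 — prev 2 → CONFLICT
12: bank 1 row 2 — prev 5 → CONFLICT
13: bank 1 row 1 — prev 2 → CONFLICT
14: bank 2 row 8 — prev 11 → CONFLICT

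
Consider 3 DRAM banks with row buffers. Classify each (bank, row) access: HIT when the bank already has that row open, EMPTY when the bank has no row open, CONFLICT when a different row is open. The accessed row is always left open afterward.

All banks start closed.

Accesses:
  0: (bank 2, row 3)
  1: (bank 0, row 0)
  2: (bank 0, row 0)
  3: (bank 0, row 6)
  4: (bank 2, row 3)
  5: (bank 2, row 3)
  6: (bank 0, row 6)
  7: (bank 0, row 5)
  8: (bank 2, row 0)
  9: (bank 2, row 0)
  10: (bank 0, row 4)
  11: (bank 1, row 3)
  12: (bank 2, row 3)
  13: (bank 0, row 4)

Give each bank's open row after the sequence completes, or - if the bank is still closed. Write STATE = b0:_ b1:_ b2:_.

0: bank 2 row 3 — prev None → EMPTY
1: bank 0 row 0 — prev None → EMPTY
2: bank 0 row 0 — prev 0 → HIT
3: bank 0 row 6 — prev 0 → CONFLICT
4: bank 2 row 3 — prev 3 → HIT
5: bank 2 row 3 — prev 3 → HIT
6: bank 0 row 6 — prev 6 → HIT
7: bank 0 row 5 — prev 6 → CONFLICT
8: bank 2 row 0 — prev 3 → CONFLICT
9: bank 2 row 0 — prev 0 → HIT
10: bank 0 row 4 — prev 5 → CONFLICT
11: bank 1 row 3 — prev None → EMPTY
12: bank 2 row 3 — prev 0 → CONFLICT
13: bank 0 row 4 — prev 4 → HIT

STATE = b0:4 b1:3 b2:3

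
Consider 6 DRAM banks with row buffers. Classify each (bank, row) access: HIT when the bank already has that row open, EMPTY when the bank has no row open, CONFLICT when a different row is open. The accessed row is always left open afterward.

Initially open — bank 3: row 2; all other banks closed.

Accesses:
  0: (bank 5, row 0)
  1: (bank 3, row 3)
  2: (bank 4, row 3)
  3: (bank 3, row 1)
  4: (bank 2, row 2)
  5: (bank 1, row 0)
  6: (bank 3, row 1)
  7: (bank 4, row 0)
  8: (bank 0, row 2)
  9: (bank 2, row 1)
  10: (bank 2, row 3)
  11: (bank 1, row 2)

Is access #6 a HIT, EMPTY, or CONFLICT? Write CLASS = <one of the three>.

CLASS = HIT

0: bank 5 row 0 — prev None → EMPTY
1: bank 3 row 3 — prev 2 → CONFLICT
2: bank 4 row 3 — prev None → EMPTY
3: bank 3 row 1 — prev 3 → CONFLICT
4: bank 2 row 2 — prev None → EMPTY
5: bank 1 row 0 — prev None → EMPTY
6: bank 3 row 1 — prev 1 → HIT
7: bank 4 row 0 — prev 3 → CONFLICT
8: bank 0 row 2 — prev None → EMPTY
9: bank 2 row 1 — prev 2 → CONFLICT
10: bank 2 row 3 — prev 1 → CONFLICT
11: bank 1 row 2 — prev 0 → CONFLICT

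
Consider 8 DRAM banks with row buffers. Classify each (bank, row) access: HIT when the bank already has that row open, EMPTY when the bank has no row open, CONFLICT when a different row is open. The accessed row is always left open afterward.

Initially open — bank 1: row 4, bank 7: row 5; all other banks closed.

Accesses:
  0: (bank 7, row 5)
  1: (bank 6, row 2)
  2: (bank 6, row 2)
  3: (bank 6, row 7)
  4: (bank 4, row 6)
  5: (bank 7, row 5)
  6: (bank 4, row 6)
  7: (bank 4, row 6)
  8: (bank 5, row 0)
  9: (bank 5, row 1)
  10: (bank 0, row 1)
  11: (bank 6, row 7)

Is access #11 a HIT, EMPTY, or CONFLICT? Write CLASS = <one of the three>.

  [0] b7 r5: had r5 ⇒ H
  [1] b6 r2: no row ⇒ E
  [2] b6 r2: had r2 ⇒ H
  [3] b6 r7: had r2 ⇒ C
  [4] b4 r6: no row ⇒ E
  [5] b7 r5: had r5 ⇒ H
  [6] b4 r6: had r6 ⇒ H
  [7] b4 r6: had r6 ⇒ H
  [8] b5 r0: no row ⇒ E
  [9] b5 r1: had r0 ⇒ C
  [10] b0 r1: no row ⇒ E
  [11] b6 r7: had r7 ⇒ H

CLASS = HIT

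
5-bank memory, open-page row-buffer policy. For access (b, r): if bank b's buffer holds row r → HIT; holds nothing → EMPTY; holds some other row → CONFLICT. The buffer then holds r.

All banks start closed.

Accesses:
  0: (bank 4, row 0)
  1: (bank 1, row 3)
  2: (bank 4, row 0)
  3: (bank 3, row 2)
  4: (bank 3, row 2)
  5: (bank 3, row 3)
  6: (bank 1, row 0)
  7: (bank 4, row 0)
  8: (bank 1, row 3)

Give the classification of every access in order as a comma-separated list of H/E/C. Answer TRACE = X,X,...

#0 (4,0) E
#1 (1,3) E
#2 (4,0) H  (was 0)
#3 (3,2) E
#4 (3,2) H  (was 2)
#5 (3,3) C  (was 2)
#6 (1,0) C  (was 3)
#7 (4,0) H  (was 0)
#8 (1,3) C  (was 0)

TRACE = E,E,H,E,H,C,C,H,C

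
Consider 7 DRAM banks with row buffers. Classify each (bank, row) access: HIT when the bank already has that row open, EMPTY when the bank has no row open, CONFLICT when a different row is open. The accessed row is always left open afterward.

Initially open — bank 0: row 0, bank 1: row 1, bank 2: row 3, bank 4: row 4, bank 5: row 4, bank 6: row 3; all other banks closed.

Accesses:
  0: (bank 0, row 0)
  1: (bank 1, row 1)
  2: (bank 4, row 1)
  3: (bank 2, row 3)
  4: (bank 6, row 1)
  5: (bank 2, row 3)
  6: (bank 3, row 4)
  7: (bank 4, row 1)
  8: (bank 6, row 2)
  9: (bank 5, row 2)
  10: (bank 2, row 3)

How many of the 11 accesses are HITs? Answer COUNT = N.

0: bank 0 row 0 — prev 0 → HIT
1: bank 1 row 1 — prev 1 → HIT
2: bank 4 row 1 — prev 4 → CONFLICT
3: bank 2 row 3 — prev 3 → HIT
4: bank 6 row 1 — prev 3 → CONFLICT
5: bank 2 row 3 — prev 3 → HIT
6: bank 3 row 4 — prev None → EMPTY
7: bank 4 row 1 — prev 1 → HIT
8: bank 6 row 2 — prev 1 → CONFLICT
9: bank 5 row 2 — prev 4 → CONFLICT
10: bank 2 row 3 — prev 3 → HIT

COUNT = 6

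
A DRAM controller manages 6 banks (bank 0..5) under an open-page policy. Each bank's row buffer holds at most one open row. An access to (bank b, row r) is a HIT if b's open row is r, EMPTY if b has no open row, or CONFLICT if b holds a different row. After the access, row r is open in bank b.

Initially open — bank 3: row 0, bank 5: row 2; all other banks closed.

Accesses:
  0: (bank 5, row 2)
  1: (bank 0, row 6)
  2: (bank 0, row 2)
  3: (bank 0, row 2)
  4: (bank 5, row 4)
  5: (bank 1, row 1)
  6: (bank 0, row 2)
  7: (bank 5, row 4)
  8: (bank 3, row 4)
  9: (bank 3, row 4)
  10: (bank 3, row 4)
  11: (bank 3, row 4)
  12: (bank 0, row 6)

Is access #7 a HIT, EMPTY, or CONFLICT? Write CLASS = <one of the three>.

step 0: bank5 2->2 [HIT]
step 1: bank0 None->6 [EMPTY]
step 2: bank0 6->2 [CONFLICT]
step 3: bank0 2->2 [HIT]
step 4: bank5 2->4 [CONFLICT]
step 5: bank1 None->1 [EMPTY]
step 6: bank0 2->2 [HIT]
step 7: bank5 4->4 [HIT]
step 8: bank3 0->4 [CONFLICT]
step 9: bank3 4->4 [HIT]
step 10: bank3 4->4 [HIT]
step 11: bank3 4->4 [HIT]
step 12: bank0 2->6 [CONFLICT]

CLASS = HIT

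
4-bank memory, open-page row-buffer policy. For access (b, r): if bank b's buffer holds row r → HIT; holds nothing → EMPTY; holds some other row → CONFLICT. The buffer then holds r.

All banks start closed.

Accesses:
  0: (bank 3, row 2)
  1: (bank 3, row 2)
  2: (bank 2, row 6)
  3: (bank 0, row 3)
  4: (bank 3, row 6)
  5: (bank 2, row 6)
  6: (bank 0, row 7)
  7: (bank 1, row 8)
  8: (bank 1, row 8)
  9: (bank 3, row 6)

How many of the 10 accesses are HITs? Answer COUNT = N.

step 0: bank3 None->2 [EMPTY]
step 1: bank3 2->2 [HIT]
step 2: bank2 None->6 [EMPTY]
step 3: bank0 None->3 [EMPTY]
step 4: bank3 2->6 [CONFLICT]
step 5: bank2 6->6 [HIT]
step 6: bank0 3->7 [CONFLICT]
step 7: bank1 None->8 [EMPTY]
step 8: bank1 8->8 [HIT]
step 9: bank3 6->6 [HIT]

COUNT = 4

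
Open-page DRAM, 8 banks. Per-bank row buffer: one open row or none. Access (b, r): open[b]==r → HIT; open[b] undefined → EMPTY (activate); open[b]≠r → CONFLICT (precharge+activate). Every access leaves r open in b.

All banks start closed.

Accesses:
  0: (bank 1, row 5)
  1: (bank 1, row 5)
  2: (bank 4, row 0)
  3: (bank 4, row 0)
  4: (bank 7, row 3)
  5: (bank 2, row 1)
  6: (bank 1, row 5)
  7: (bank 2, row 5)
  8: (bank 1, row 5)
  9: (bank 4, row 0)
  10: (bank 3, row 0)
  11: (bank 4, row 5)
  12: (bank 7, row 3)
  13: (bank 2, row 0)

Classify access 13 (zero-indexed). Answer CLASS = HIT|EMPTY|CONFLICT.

CLASS = CONFLICT

0: bank 1 row 5 — prev None → EMPTY
1: bank 1 row 5 — prev 5 → HIT
2: bank 4 row 0 — prev None → EMPTY
3: bank 4 row 0 — prev 0 → HIT
4: bank 7 row 3 — prev None → EMPTY
5: bank 2 row 1 — prev None → EMPTY
6: bank 1 row 5 — prev 5 → HIT
7: bank 2 row 5 — prev 1 → CONFLICT
8: bank 1 row 5 — prev 5 → HIT
9: bank 4 row 0 — prev 0 → HIT
10: bank 3 row 0 — prev None → EMPTY
11: bank 4 row 5 — prev 0 → CONFLICT
12: bank 7 row 3 — prev 3 → HIT
13: bank 2 row 0 — prev 5 → CONFLICT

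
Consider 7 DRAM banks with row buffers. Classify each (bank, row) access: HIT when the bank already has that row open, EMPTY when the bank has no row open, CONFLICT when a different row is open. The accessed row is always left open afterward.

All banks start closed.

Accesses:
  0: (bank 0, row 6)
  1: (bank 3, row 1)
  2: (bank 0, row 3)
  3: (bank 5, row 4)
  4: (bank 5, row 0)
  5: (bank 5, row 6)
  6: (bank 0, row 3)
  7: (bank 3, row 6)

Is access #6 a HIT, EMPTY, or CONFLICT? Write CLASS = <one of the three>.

CLASS = HIT

  [0] b0 r6: no row ⇒ E
  [1] b3 r1: no row ⇒ E
  [2] b0 r3: had r6 ⇒ C
  [3] b5 r4: no row ⇒ E
  [4] b5 r0: had r4 ⇒ C
  [5] b5 r6: had r0 ⇒ C
  [6] b0 r3: had r3 ⇒ H
  [7] b3 r6: had r1 ⇒ C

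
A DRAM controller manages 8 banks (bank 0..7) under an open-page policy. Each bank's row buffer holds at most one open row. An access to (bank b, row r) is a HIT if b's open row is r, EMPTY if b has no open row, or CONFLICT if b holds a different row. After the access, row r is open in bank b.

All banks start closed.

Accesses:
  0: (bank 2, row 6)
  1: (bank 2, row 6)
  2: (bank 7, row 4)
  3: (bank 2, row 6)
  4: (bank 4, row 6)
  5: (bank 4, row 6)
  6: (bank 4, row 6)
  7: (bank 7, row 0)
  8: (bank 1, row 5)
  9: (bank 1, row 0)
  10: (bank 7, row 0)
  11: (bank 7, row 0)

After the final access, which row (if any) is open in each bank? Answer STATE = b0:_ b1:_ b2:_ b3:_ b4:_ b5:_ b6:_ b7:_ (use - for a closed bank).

STATE = b0:- b1:0 b2:6 b3:- b4:6 b5:- b6:- b7:0

step 0: bank2 None->6 [EMPTY]
step 1: bank2 6->6 [HIT]
step 2: bank7 None->4 [EMPTY]
step 3: bank2 6->6 [HIT]
step 4: bank4 None->6 [EMPTY]
step 5: bank4 6->6 [HIT]
step 6: bank4 6->6 [HIT]
step 7: bank7 4->0 [CONFLICT]
step 8: bank1 None->5 [EMPTY]
step 9: bank1 5->0 [CONFLICT]
step 10: bank7 0->0 [HIT]
step 11: bank7 0->0 [HIT]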